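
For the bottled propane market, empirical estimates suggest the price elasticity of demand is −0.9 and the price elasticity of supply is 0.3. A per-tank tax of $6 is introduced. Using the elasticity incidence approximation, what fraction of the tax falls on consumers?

Consumers' share ≈ 0.25.

Incidence ratio: consumers' share ≈ εs / (εs + |εd|) = 0.3 / (0.3 + 0.9) = 0.25.
Supply is the less elastic side, so consumers bear the smaller share.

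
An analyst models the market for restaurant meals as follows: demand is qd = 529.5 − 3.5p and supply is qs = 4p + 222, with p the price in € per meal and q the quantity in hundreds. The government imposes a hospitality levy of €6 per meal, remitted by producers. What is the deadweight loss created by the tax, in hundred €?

Before the tax: set 529.5 − 3.5p = 4p + 222 → p* = €41, q* = 386.
With the tax collected from producers, supply shifts: qs = 4(p − 6) + 222.
Solving gives q = 374.8 with consumers paying €44.2 and producers receiving €38.2 (the €6 wedge).
Quantity falls by |ΔQ| = |386 − 374.8| = 11.2.
DWL = ½ · t · |ΔQ| = ½ · 6 · 11.2 = €33.6.

Deadweight loss = €33.6 hundred.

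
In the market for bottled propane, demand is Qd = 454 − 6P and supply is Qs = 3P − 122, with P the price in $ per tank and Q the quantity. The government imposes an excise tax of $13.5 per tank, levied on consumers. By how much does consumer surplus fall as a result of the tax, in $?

Before the tax: set 454 − 6P = 3P − 122 → P* = $64, Q* = 70.
With the tax collected from consumers, demand (in seller-price terms) shifts: Qd = 454 − 6(P + 13.5).
Solving gives Q = 43 with consumers paying $68.5 and producers receiving $55 (the $13.5 wedge).
ΔCS is the trapezoid between Q = 43 and Q = 70 of height $4.5: ½ · (70 + 43) · 4.5 = $254.25.

Consumer surplus falls by $254.25.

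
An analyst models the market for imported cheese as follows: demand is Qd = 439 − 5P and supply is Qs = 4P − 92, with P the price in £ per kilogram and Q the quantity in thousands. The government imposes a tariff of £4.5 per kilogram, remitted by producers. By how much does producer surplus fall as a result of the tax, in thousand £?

Without the tax, 439 − 5P = 4P − 92 gives 9P = 531, so P* = £59 and Q* = 144.
With the tax collected from producers, supply shifts: Qs = 4(P − 4.5) − 92.
New equilibrium: consumers pay £61, producers receive £56.5, Q = 134. (Wedge: Pb − Ps = 4.5.)
ΔPS is the trapezoid between Q = 134 and Q = 144 of height £2.5: ½ · (144 + 134) · 2.5 = £347.5.

Producer surplus falls by £347.5 thousand.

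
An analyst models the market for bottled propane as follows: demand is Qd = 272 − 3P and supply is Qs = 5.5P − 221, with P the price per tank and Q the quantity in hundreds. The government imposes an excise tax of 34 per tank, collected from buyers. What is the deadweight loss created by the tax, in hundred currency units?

Before the tax: set 272 − 3P = 5.5P − 221 → P* = 58, Q* = 98.
With the tax collected from buyers, demand (in seller-price terms) shifts: Qd = 272 − 3(P + 34).
New equilibrium: buyers pay 80, sellers receive 46, Q = 32. (Wedge: Pb − Ps = 34.)
Quantity falls by |ΔQ| = |98 − 32| = 66.
DWL = ½ · t · |ΔQ| = ½ · 34 · 66 = 1122.

Deadweight loss = 1122 hundred.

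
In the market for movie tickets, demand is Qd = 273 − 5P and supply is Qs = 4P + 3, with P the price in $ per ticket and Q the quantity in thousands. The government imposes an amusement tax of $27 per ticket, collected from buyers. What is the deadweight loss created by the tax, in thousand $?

Before the tax: set 273 − 5P = 4P + 3 → P* = $30, Q* = 123.
With the tax collected from buyers, demand (in seller-price terms) shifts: Qd = 273 − 5(P + 27).
New equilibrium: buyers pay $42, suppliers receive $15, Q = 63. (Wedge: Pb − Ps = 27.)
Quantity falls by |ΔQ| = |123 − 63| = 60.
DWL = ½ · t · |ΔQ| = ½ · 27 · 60 = $810.

Deadweight loss = $810 thousand.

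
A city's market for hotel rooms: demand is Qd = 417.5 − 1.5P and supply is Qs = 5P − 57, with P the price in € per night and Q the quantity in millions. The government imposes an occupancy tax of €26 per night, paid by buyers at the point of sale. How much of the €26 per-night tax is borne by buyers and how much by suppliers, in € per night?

Before the tax: set 417.5 − 1.5P = 5P − 57 → P* = €73, Q* = 308.
With the tax collected from buyers, demand (in seller-price terms) shifts: Qd = 417.5 − 1.5(P + 26).
Solving gives Q = 278 with buyers paying €93 and suppliers receiving €67 (the €26 wedge).
Burden on buyers: €20; on suppliers: €6. (They sum to €26.)

Buyers bear €20 per night; suppliers bear €6 per night.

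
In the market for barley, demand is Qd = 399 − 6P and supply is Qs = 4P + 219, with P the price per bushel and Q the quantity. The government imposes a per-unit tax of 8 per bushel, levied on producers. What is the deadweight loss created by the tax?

Without the tax, 399 − 6P = 4P + 219 gives 10P = 180, so P* = 18 and Q* = 291.
With the tax collected from producers, supply shifts: Qs = 4(P − 8) + 219.
Solving gives Q = 271.8 with buyers paying 21.2 and producers receiving 13.2 (the 8 wedge).
Quantity falls by |ΔQ| = |291 − 271.8| = 19.2.
DWL = ½ · t · |ΔQ| = ½ · 8 · 19.2 = 76.8.

Deadweight loss = 76.8.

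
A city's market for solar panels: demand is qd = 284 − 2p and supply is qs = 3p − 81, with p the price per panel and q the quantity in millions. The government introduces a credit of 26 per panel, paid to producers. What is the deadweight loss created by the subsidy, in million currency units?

Before the subsidy: set 284 − 2p = 3p − 81 → p* = 73, q* = 138.
With a per-unit subsidy paid to producers, each receives p + 26 per unit sold, so supply becomes qs = 3(p + 26) − 81.
Solving gives q = 169.2 with buyers paying 57.4 and producers receiving 83.4 (the 26 wedge).
Quantity rises by |ΔQ| = |138 − 169.2| = 31.2.
DWL = ½ · t · |ΔQ| = ½ · 26 · 31.2 = 405.6.

Deadweight loss = 405.6 million.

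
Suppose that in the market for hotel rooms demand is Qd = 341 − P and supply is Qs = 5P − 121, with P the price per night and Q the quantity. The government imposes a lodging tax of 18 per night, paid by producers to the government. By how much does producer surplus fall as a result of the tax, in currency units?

Producer surplus falls by 769.5.

Without the tax, 341 − P = 5P − 121 gives 6P = 462, so P* = 77 and Q* = 264.
With the tax collected from producers, supply shifts: Qs = 5(P − 18) − 121.
Solving gives Q = 249 with buyers paying 92 and producers receiving 74 (the 18 wedge).
ΔPS is the trapezoid between Q = 249 and Q = 264 of height 3: ½ · (264 + 249) · 3 = 769.5.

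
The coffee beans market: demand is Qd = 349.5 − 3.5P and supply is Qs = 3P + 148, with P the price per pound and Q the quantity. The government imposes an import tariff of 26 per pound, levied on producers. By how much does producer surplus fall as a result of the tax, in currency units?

Producer surplus falls by 3080.

Without the tax, 349.5 − 3.5P = 3P + 148 gives 6.5P = 201.5, so P* = 31 and Q* = 241.
With the tax collected from producers, supply shifts: Qs = 3(P − 26) + 148.
Solving gives Q = 199 with buyers paying 43 and producers receiving 17 (the 26 wedge).
ΔPS is the trapezoid between Q = 199 and Q = 241 of height 14: ½ · (241 + 199) · 14 = 3080.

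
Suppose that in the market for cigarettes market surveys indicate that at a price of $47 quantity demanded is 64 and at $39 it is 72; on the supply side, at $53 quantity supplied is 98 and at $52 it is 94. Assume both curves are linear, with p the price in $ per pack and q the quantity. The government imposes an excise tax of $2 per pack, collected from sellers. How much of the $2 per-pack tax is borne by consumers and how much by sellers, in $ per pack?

Demand slope: (72 − 64)/(39 − 47) = -1, so qd = 111 − p.
Supply slope: (94 − 98)/(52 − 53) = 4, so qs = 4p − 114.
Without the tax, 111 − p = 4p − 114 gives 5p = 225, so p* = $45 and q* = 66.
With the tax collected from sellers, supply shifts: qs = 4(p − 2) − 114.
New equilibrium: consumers pay $46.6, sellers receive $44.6, q = 64.4. (Wedge: pb − ps = 2.)
Burden on consumers: $1.6; on sellers: $0.4. (They sum to $2.)
The less price-elastic side of the market bears the larger share of a per-unit tax.

Consumers bear $1.6 per pack; sellers bear $0.4 per pack.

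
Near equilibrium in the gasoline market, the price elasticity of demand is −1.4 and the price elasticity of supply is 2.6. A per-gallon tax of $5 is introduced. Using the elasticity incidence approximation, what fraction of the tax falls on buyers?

Buyers' share ≈ 0.65.

Incidence ratio: buyers' share ≈ εs / (εs + |εd|) = 2.6 / (2.6 + 1.4) = 0.65.
Supply is the more elastic side, so buyers bear the larger share.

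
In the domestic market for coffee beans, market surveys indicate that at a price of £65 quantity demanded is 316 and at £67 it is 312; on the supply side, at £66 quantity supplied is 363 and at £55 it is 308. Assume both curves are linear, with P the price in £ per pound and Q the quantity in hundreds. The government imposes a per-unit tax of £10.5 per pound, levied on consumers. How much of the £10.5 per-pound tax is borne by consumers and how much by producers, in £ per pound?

Demand slope: (312 − 316)/(67 − 65) = -2, so Qd = 446 − 2P.
Supply slope: (308 − 363)/(55 − 66) = 5, so Qs = 5P + 33.
Without the tax, 446 − 2P = 5P + 33 gives 7P = 413, so P* = £59 and Q* = 328.
With the tax collected from consumers, demand (in seller-price terms) shifts: Qd = 446 − 2(P + 10.5).
Solving gives Q = 313 with consumers paying £66.5 and producers receiving £56 (the £10.5 wedge).
Burden on consumers: £7.5; on producers: £3. (They sum to £10.5.)
The less price-elastic side of the market bears the larger share of a per-unit tax.

Consumers bear £7.5 per pound; producers bear £3 per pound.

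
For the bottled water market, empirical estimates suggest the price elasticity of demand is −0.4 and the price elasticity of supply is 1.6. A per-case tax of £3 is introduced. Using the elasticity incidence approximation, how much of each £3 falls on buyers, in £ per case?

Incidence ratio: buyers' share ≈ εs / (εs + |εd|) = 1.6 / (1.6 + 0.4) = 0.8.
So buyers bear ≈ 0.8 × £3 = £2.4; suppliers bear £0.6.

Buyers bear ≈ £2.4 per case.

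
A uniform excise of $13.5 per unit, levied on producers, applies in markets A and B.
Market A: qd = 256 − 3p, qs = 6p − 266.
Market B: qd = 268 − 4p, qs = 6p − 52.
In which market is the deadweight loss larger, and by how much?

Market B, by $36.45.

Market A: pre-tax p* = $58, q* = 82; post-tax q = 55; deadweight loss = $182.25.
Market B: pre-tax p* = $32, q* = 140; post-tax q = 107.6; deadweight loss = $218.7.
Difference: $182.25 vs $218.7 → market B is larger by $36.45.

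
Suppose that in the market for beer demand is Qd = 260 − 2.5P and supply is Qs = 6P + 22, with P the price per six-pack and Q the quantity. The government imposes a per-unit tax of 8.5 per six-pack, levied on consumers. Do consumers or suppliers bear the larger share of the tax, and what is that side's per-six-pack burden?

Consumers bear the larger share: 6 per six-pack.

Without the tax, 260 − 2.5P = 6P + 22 gives 8.5P = 238, so P* = 28 and Q* = 190.
With the tax collected from consumers, demand (in seller-price terms) shifts: Qd = 260 − 2.5(P + 8.5).
New equilibrium: consumers pay 34, suppliers receive 25.5, Q = 175. (Wedge: Pb − Ps = 8.5.)
Per-six-pack burden: consumers 6, suppliers 2.5.
Consumers take the larger share because demand is less price-elastic here (demand slope 2.5 vs supply slope 6).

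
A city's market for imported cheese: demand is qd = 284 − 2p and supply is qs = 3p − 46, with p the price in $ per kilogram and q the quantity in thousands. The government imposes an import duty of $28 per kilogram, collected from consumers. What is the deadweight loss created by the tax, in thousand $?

Deadweight loss = $470.4 thousand.

Before the tax: set 284 − 2p = 3p − 46 → p* = $66, q* = 152.
With the tax collected from consumers, demand (in seller-price terms) shifts: qd = 284 − 2(p + 28).
Solving gives q = 118.4 with consumers paying $82.8 and suppliers receiving $54.8 (the $28 wedge).
Quantity falls by |ΔQ| = |152 − 118.4| = 33.6.
DWL = ½ · t · |ΔQ| = ½ · 28 · 33.6 = $470.4.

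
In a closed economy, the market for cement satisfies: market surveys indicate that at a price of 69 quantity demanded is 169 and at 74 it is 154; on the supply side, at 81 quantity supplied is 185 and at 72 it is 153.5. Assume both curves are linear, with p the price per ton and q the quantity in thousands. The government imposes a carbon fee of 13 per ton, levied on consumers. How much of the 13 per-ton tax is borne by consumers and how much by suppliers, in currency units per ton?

Demand slope: (154 − 169)/(74 − 69) = -3, so qd = 376 − 3p.
Supply slope: (153.5 − 185)/(72 − 81) = 3.5, so qs = 3.5p − 98.5.
Before the tax: set 376 − 3p = 3.5p − 98.5 → p* = 73, q* = 157.
With the tax collected from consumers, demand (in seller-price terms) shifts: qd = 376 − 3(p + 13).
New equilibrium: consumers pay 80, suppliers receive 67, q = 136. (Wedge: pb − ps = 13.)
Burden on consumers: 7; on suppliers: 6. (They sum to 13.)
The less price-elastic side of the market bears the larger share of a per-unit tax.

Consumers bear 7 per ton; suppliers bear 6 per ton.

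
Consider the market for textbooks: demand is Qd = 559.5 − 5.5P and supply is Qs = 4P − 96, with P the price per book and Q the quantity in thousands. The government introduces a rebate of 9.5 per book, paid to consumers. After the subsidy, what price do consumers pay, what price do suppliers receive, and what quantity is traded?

Consumers pay 65; suppliers receive 74.5; quantity = 202.

Before the subsidy: set 559.5 − 5.5P = 4P − 96 → P* = 69, Q* = 180.
With a per-unit subsidy paid to consumers, each effectively pays P − 9.5, so demand becomes Qd = 559.5 − 5.5(P − 9.5).
New equilibrium: consumers pay 65, suppliers receive 74.5, Q = 202. (Wedge: Pb − Ps = −9.5.)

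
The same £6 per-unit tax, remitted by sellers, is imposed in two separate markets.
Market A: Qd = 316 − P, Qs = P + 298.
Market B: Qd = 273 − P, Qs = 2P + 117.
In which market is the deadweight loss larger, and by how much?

Market B, by £3.

Market A: pre-tax P* = £9, Q* = 307; post-tax Q = 304; deadweight loss = £9.
Market B: pre-tax P* = £52, Q* = 221; post-tax Q = 217; deadweight loss = £12.
Difference: £9 vs £12 → market B is larger by £3.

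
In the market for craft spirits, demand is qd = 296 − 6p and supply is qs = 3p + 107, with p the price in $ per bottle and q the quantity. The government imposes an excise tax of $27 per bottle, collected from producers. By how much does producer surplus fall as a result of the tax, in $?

Producer surplus falls by $2574.

Without the tax, 296 − 6p = 3p + 107 gives 9p = 189, so p* = $21 and q* = 170.
With the tax collected from producers, supply shifts: qs = 3(p − 27) + 107.
Solving gives q = 116 with buyers paying $30 and producers receiving $3 (the $27 wedge).
ΔPS is the trapezoid between Q = 116 and Q = 170 of height $18: ½ · (170 + 116) · 18 = $2574.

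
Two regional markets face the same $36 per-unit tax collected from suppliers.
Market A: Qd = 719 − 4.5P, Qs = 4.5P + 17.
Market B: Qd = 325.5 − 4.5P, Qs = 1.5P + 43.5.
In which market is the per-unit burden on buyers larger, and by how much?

Market A, by $9.

Market A: pre-tax P* = $78, Q* = 368; post-tax Q = 287; per-unit burden on buyers = $18.
Market B: pre-tax P* = $47, Q* = 114; post-tax Q = 73.5; per-unit burden on buyers = $9.
Difference: $18 vs $9 → market A is larger by $9.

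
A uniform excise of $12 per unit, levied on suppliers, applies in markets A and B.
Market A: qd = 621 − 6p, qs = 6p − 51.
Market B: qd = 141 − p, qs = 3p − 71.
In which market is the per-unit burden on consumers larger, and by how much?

Market B, by $3.

Market A: pre-tax p* = $56, q* = 285; post-tax q = 249; per-unit burden on consumers = $6.
Market B: pre-tax p* = $53, q* = 88; post-tax q = 79; per-unit burden on consumers = $9.
Difference: $6 vs $9 → market B is larger by $3.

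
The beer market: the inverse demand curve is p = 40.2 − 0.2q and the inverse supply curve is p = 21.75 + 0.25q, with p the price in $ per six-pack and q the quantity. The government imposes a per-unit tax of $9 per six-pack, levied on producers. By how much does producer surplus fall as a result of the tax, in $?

Rewrite in direct form: qd = 201 − 5p and qs = 4p − 87.
Before the tax: set 201 − 5p = 4p − 87 → p* = $32, q* = 41.
With the tax collected from producers, supply shifts: qs = 4(p − 9) − 87.
Solving gives q = 21 with consumers paying $36 and producers receiving $27 (the $9 wedge).
ΔPS is the trapezoid between Q = 21 and Q = 41 of height $5: ½ · (41 + 21) · 5 = $155.

Producer surplus falls by $155.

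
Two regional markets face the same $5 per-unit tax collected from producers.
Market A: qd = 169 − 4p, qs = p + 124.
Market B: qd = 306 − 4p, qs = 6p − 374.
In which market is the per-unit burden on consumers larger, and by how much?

Market A: pre-tax p* = $9, q* = 133; post-tax q = 129; per-unit burden on consumers = $1.
Market B: pre-tax p* = $68, q* = 34; post-tax q = 22; per-unit burden on consumers = $3.
Difference: $1 vs $3 → market B is larger by $2.

Market B, by $2.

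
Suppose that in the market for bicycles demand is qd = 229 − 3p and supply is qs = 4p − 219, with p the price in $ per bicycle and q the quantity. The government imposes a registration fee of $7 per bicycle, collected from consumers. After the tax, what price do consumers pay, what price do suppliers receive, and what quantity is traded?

Before the tax: set 229 − 3p = 4p − 219 → p* = $64, q* = 37.
With the tax collected from consumers, demand (in seller-price terms) shifts: qd = 229 − 3(p + 7).
Solving gives q = 25 with consumers paying $68 and suppliers receiving $61 (the $7 wedge).

Consumers pay $68; suppliers receive $61; quantity = 25.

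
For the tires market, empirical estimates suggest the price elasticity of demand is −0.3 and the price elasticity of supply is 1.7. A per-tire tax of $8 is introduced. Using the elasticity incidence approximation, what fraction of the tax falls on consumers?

Consumers' share ≈ 0.85.

Incidence ratio: consumers' share ≈ εs / (εs + |εd|) = 1.7 / (1.7 + 0.3) = 0.85.
Supply is the more elastic side, so consumers bear the larger share.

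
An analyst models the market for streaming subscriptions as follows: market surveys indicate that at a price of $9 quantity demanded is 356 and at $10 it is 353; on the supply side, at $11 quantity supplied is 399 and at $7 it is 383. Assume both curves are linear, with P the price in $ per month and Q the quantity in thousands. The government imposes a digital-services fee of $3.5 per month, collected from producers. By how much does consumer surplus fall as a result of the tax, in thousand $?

Demand slope: (353 − 356)/(10 − 9) = -3, so Qd = 383 − 3P.
Supply slope: (383 − 399)/(7 − 11) = 4, so Qs = 4P + 355.
Without the tax, 383 − 3P = 4P + 355 gives 7P = 28, so P* = $4 and Q* = 371.
With the tax collected from producers, supply shifts: Qs = 4(P − 3.5) + 355.
Solving gives Q = 365 with buyers paying $6 and producers receiving $2.5 (the $3.5 wedge).
ΔCS is the trapezoid between Q = 365 and Q = 371 of height $2: ½ · (371 + 365) · 2 = $736.

Consumer surplus falls by $736 thousand.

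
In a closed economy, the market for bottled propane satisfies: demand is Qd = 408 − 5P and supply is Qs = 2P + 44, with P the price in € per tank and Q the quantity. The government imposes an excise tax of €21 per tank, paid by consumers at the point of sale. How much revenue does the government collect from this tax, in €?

Before the tax: set 408 − 5P = 2P + 44 → P* = €52, Q* = 148.
With the tax collected from consumers, demand (in seller-price terms) shifts: Qd = 408 − 5(P + 21).
New equilibrium: consumers pay €58, suppliers receive €37, Q = 118. (Wedge: Pb − Ps = 21.)
Revenue = t · Q = 21 · 118 = €2478.

Tax revenue = €2478.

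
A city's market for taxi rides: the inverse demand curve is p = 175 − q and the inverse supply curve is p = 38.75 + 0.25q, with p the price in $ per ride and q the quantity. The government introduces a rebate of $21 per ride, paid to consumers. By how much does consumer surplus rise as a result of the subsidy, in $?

Inverting to q(p) form: qd = 175 − p; qs = 4p − 155.
Before the subsidy: set 175 − p = 4p − 155 → p* = $66, q* = 109.
With a per-unit subsidy paid to consumers, each effectively pays p − 21, so demand becomes qd = 175 − (p − 21).
Solving gives q = 125.8 with consumers paying $49.2 and sellers receiving $70.2 (the $21 wedge).
ΔCS is the trapezoid between Q = 125.8 and Q = 109 of height $16.8: ½ · (109 + 125.8) · 16.8 = $1972.32.

Consumer surplus rises by $1972.32.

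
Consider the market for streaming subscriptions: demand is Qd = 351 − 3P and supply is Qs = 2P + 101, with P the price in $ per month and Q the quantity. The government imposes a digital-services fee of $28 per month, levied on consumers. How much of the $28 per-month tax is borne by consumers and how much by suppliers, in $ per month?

Before the tax: set 351 − 3P = 2P + 101 → P* = $50, Q* = 201.
With the tax collected from consumers, demand (in seller-price terms) shifts: Qd = 351 − 3(P + 28).
New equilibrium: consumers pay $61.2, suppliers receive $33.2, Q = 167.4. (Wedge: Pb − Ps = 28.)
Burden on consumers: $11.2; on suppliers: $16.8. (They sum to $28.)

Consumers bear $11.2 per month; suppliers bear $16.8 per month.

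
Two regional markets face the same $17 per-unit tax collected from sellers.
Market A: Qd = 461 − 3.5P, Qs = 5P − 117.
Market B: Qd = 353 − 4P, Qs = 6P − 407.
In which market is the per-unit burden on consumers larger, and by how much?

Market B, by $0.2.

Market A: pre-tax P* = $68, Q* = 223; post-tax Q = 188; per-unit burden on consumers = $10.
Market B: pre-tax P* = $76, Q* = 49; post-tax Q = 8.2; per-unit burden on consumers = $10.2.
Difference: $10 vs $10.2 → market B is larger by $0.2.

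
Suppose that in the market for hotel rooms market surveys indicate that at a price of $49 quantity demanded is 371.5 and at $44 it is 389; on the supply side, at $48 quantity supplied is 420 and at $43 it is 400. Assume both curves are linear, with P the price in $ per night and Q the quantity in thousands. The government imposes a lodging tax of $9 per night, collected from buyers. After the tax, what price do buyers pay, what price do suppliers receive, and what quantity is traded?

Demand slope: (389 − 371.5)/(44 − 49) = -3.5, so Qd = 543 − 3.5P.
Supply slope: (400 − 420)/(43 − 48) = 4, so Qs = 4P + 228.
Without the tax, 543 − 3.5P = 4P + 228 gives 7.5P = 315, so P* = $42 and Q* = 396.
With the tax collected from buyers, demand (in seller-price terms) shifts: Qd = 543 − 3.5(P + 9).
Solving gives Q = 379.2 with buyers paying $46.8 and suppliers receiving $37.8 (the $9 wedge).
The less price-elastic side of the market bears the larger share of a per-unit tax.

Buyers pay $46.8; suppliers receive $37.8; quantity = 379.2.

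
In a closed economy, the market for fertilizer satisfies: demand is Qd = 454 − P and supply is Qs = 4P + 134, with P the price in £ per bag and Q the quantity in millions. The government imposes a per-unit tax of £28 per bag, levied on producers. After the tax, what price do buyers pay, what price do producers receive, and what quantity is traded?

Buyers pay £86.4; producers receive £58.4; quantity = 367.6.

Before the tax: set 454 − P = 4P + 134 → P* = £64, Q* = 390.
With the tax collected from producers, supply shifts: Qs = 4(P − 28) + 134.
New equilibrium: buyers pay £86.4, producers receive £58.4, Q = 367.6. (Wedge: Pb − Ps = 28.)
The less price-elastic side of the market bears the larger share of a per-unit tax.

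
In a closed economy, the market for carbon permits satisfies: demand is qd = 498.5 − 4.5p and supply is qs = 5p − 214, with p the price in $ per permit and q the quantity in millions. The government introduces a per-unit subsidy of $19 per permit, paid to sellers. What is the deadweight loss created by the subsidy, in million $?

Without the subsidy, 498.5 − 4.5p = 5p − 214 gives 9.5p = 712.5, so p* = $75 and q* = 161.
With a per-unit subsidy paid to sellers, each receives p + 19 per unit sold, so supply becomes qs = 5(p + 19) − 214.
New equilibrium: consumers pay $65, sellers receive $84, q = 206. (Wedge: pb − ps = −19.)
Quantity rises by |ΔQ| = |161 − 206| = 45.
DWL = ½ · t · |ΔQ| = ½ · 19 · 45 = $427.5.

Deadweight loss = $427.5 million.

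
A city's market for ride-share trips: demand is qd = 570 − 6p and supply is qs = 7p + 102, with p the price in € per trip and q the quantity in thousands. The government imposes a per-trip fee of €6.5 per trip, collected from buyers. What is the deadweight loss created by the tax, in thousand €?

Deadweight loss = €68.25 thousand.

Before the tax: set 570 − 6p = 7p + 102 → p* = €36, q* = 354.
With the tax collected from buyers, demand (in seller-price terms) shifts: qd = 570 − 6(p + 6.5).
New equilibrium: buyers pay €39.5, producers receive €33, q = 333. (Wedge: pb − ps = 6.5.)
Quantity falls by |ΔQ| = |354 − 333| = 21.
DWL = ½ · t · |ΔQ| = ½ · 6.5 · 21 = €68.25.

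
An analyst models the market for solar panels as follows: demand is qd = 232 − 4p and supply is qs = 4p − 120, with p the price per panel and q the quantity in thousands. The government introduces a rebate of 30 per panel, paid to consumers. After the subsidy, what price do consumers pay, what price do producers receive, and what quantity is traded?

Before the subsidy: set 232 − 4p = 4p − 120 → p* = 44, q* = 56.
With a per-unit subsidy paid to consumers, each effectively pays p − 30, so demand becomes qd = 232 − 4(p − 30).
Solving gives q = 116 with consumers paying 29 and producers receiving 59 (the 30 wedge).

Consumers pay 29; producers receive 59; quantity = 116.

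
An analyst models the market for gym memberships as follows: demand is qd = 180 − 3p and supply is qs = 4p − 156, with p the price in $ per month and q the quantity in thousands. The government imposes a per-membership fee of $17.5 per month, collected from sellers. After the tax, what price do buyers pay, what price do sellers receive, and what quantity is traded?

Buyers pay $58; sellers receive $40.5; quantity = 6.

Without the tax, 180 − 3p = 4p − 156 gives 7p = 336, so p* = $48 and q* = 36.
With the tax collected from sellers, supply shifts: qs = 4(p − 17.5) − 156.
New equilibrium: buyers pay $58, sellers receive $40.5, q = 6. (Wedge: pb − ps = 17.5.)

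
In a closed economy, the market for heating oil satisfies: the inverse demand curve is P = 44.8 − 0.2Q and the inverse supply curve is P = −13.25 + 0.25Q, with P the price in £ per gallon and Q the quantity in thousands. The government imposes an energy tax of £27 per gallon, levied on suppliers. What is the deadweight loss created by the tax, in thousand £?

Deadweight loss = £810 thousand.

Rewrite in direct form: Qd = 224 − 5P and Qs = 4P + 53.
Before the tax: set 224 − 5P = 4P + 53 → P* = £19, Q* = 129.
With the tax collected from suppliers, supply shifts: Qs = 4(P − 27) + 53.
New equilibrium: buyers pay £31, suppliers receive £4, Q = 69. (Wedge: Pb − Ps = 27.)
Quantity falls by |ΔQ| = |129 − 69| = 60.
DWL = ½ · t · |ΔQ| = ½ · 27 · 60 = £810.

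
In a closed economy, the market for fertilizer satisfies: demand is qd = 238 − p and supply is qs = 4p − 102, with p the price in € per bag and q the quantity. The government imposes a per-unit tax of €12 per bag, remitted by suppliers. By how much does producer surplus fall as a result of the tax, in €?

Producer surplus falls by €396.48.

Before the tax: set 238 − p = 4p − 102 → p* = €68, q* = 170.
With the tax collected from suppliers, supply shifts: qs = 4(p − 12) − 102.
New equilibrium: buyers pay €77.6, suppliers receive €65.6, q = 160.4. (Wedge: pb − ps = 12.)
ΔPS is the trapezoid between Q = 160.4 and Q = 170 of height €2.4: ½ · (170 + 160.4) · 2.4 = €396.48.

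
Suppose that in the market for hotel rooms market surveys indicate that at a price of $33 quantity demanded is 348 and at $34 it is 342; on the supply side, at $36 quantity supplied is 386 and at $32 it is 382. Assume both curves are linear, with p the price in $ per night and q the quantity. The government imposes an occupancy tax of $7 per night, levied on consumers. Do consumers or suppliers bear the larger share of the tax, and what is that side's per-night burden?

Demand slope: (342 − 348)/(34 − 33) = -6, so qd = 546 − 6p.
Supply slope: (382 − 386)/(32 − 36) = 1, so qs = p + 350.
Before the tax: set 546 − 6p = p + 350 → p* = $28, q* = 378.
With the tax collected from consumers, demand (in seller-price terms) shifts: qd = 546 − 6(p + 7).
Solving gives q = 372 with consumers paying $29 and suppliers receiving $22 (the $7 wedge).
Per-night burden: consumers $1, suppliers $6.
Suppliers take the larger share because supply is less price-elastic here (demand slope 6 vs supply slope 1).
The less price-elastic side of the market bears the larger share of a per-unit tax.

Suppliers bear the larger share: $6 per night.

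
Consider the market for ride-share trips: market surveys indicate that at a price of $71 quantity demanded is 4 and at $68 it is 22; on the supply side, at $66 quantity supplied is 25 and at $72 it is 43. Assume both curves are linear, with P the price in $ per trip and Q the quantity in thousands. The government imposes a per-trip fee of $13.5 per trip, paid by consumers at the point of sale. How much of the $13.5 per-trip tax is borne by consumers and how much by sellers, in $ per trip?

Consumers bear $4.5 per trip; sellers bear $9 per trip.

Demand slope: (22 − 4)/(68 − 71) = -6, so Qd = 430 − 6P.
Supply slope: (43 − 25)/(72 − 66) = 3, so Qs = 3P − 173.
Before the tax: set 430 − 6P = 3P − 173 → P* = $67, Q* = 28.
With the tax collected from consumers, demand (in seller-price terms) shifts: Qd = 430 − 6(P + 13.5).
Solving gives Q = 1 with consumers paying $71.5 and sellers receiving $58 (the $13.5 wedge).
Burden on consumers: $4.5; on sellers: $9. (They sum to $13.5.)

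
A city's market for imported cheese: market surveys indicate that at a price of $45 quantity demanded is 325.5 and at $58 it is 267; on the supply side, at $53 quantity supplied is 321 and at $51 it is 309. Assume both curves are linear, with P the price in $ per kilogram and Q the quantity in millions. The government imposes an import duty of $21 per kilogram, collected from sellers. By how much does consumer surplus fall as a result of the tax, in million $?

Consumer surplus falls by $3312 million.

Demand slope: (267 − 325.5)/(58 − 45) = -4.5, so Qd = 528 − 4.5P.
Supply slope: (309 − 321)/(51 − 53) = 6, so Qs = 6P + 3.
Without the tax, 528 − 4.5P = 6P + 3 gives 10.5P = 525, so P* = $50 and Q* = 303.
With the tax collected from sellers, supply shifts: Qs = 6(P − 21) + 3.
Solving gives Q = 249 with consumers paying $62 and sellers receiving $41 (the $21 wedge).
ΔCS is the trapezoid between Q = 249 and Q = 303 of height $12: ½ · (303 + 249) · 12 = $3312.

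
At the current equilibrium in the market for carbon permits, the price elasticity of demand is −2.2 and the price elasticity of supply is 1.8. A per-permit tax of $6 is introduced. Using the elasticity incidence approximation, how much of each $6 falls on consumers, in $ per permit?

Incidence ratio: consumers' share ≈ εs / (εs + |εd|) = 1.8 / (1.8 + 2.2) = 0.45.
So consumers bear ≈ 0.45 × $6 = $2.7; sellers bear $3.3.

Consumers bear ≈ $2.7 per permit.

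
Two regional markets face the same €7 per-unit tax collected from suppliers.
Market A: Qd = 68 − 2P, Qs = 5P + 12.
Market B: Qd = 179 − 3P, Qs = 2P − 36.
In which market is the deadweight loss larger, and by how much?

Market A, by €5.6.

Market A: pre-tax P* = €8, Q* = 52; post-tax Q = 42; deadweight loss = €35.
Market B: pre-tax P* = €43, Q* = 50; post-tax Q = 41.6; deadweight loss = €29.4.
Difference: €35 vs €29.4 → market A is larger by €5.6.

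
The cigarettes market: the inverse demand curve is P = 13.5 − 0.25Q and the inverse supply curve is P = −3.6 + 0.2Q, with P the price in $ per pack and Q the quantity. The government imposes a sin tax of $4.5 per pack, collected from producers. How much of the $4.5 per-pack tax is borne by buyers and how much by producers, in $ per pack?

Buyers bear $2.5 per pack; producers bear $2 per pack.

Rewrite in direct form: Qd = 54 − 4P and Qs = 5P + 18.
Before the tax: set 54 − 4P = 5P + 18 → P* = $4, Q* = 38.
With the tax collected from producers, supply shifts: Qs = 5(P − 4.5) + 18.
New equilibrium: buyers pay $6.5, producers receive $2, Q = 28. (Wedge: Pb − Ps = 4.5.)
Burden on buyers: $2.5; on producers: $2. (They sum to $4.5.)
The less price-elastic side of the market bears the larger share of a per-unit tax.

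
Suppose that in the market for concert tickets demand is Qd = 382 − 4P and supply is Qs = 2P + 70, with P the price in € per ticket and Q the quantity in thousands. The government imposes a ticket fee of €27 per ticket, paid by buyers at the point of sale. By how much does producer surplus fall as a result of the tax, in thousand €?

Producer surplus falls by €2808 thousand.

Without the tax, 382 − 4P = 2P + 70 gives 6P = 312, so P* = €52 and Q* = 174.
With the tax collected from buyers, demand (in seller-price terms) shifts: Qd = 382 − 4(P + 27).
New equilibrium: buyers pay €61, suppliers receive €34, Q = 138. (Wedge: Pb − Ps = 27.)
ΔPS is the trapezoid between Q = 138 and Q = 174 of height €18: ½ · (174 + 138) · 18 = €2808.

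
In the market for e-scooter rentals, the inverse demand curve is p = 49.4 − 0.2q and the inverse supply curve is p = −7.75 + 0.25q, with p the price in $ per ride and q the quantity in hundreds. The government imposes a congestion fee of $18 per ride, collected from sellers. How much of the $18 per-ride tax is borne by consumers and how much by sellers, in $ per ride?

Inverting to q(p) form: qd = 247 − 5p; qs = 4p + 31.
Without the tax, 247 − 5p = 4p + 31 gives 9p = 216, so p* = $24 and q* = 127.
With the tax collected from sellers, supply shifts: qs = 4(p − 18) + 31.
Solving gives q = 87 with consumers paying $32 and sellers receiving $14 (the $18 wedge).
Burden on consumers: $8; on sellers: $10. (They sum to $18.)

Consumers bear $8 per ride; sellers bear $10 per ride.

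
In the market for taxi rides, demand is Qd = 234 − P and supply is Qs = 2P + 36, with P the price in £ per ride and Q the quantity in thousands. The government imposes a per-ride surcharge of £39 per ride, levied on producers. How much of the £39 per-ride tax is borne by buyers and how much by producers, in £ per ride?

Without the tax, 234 − P = 2P + 36 gives 3P = 198, so P* = £66 and Q* = 168.
With the tax collected from producers, supply shifts: Qs = 2(P − 39) + 36.
Solving gives Q = 142 with buyers paying £92 and producers receiving £53 (the £39 wedge).
Burden on buyers: £26; on producers: £13. (They sum to £39.)
The less price-elastic side of the market bears the larger share of a per-unit tax.

Buyers bear £26 per ride; producers bear £13 per ride.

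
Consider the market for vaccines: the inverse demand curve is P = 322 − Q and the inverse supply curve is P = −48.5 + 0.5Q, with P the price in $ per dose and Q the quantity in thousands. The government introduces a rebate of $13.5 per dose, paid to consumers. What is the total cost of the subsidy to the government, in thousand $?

Inverting to Q(P) form: Qd = 322 − P; Qs = 2P + 97.
Before the subsidy: set 322 − P = 2P + 97 → P* = $75, Q* = 247.
With a per-unit subsidy paid to consumers, each effectively pays P − 13.5, so demand becomes Qd = 322 − (P − 13.5).
New equilibrium: consumers pay $66, sellers receive $79.5, Q = 256. (Wedge: Pb − Ps = −13.5.)
Outlay = t · Q = 13.5 · 256 = $3456.

Government outlay = $3456 thousand.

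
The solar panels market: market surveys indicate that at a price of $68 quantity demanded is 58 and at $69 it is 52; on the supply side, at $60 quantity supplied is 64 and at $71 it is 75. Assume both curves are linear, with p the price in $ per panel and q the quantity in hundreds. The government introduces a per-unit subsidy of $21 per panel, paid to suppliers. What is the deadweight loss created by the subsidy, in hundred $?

Demand slope: (52 − 58)/(69 − 68) = -6, so qd = 466 − 6p.
Supply slope: (75 − 64)/(71 − 60) = 1, so qs = p + 4.
Without the subsidy, 466 − 6p = p + 4 gives 7p = 462, so p* = $66 and q* = 70.
With a per-unit subsidy paid to suppliers, each receives p + 21 per unit sold, so supply becomes qs = (p + 21) + 4.
Solving gives q = 88 with buyers paying $63 and suppliers receiving $84 (the $21 wedge).
Quantity rises by |ΔQ| = |70 − 88| = 18.
DWL = ½ · t · |ΔQ| = ½ · 21 · 18 = $189.

Deadweight loss = $189 hundred.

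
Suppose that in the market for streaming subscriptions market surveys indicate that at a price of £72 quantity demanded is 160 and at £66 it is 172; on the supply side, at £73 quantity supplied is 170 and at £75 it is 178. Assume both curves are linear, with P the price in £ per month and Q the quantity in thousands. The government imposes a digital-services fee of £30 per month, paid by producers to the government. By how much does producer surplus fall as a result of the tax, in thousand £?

Demand slope: (172 − 160)/(66 − 72) = -2, so Qd = 304 − 2P.
Supply slope: (178 − 170)/(75 − 73) = 4, so Qs = 4P − 122.
Before the tax: set 304 − 2P = 4P − 122 → P* = £71, Q* = 162.
With the tax collected from producers, supply shifts: Qs = 4(P − 30) − 122.
New equilibrium: consumers pay £91, producers receive £61, Q = 122. (Wedge: Pb − Ps = 30.)
ΔPS is the trapezoid between Q = 122 and Q = 162 of height £10: ½ · (162 + 122) · 10 = £1420.

Producer surplus falls by £1420 thousand.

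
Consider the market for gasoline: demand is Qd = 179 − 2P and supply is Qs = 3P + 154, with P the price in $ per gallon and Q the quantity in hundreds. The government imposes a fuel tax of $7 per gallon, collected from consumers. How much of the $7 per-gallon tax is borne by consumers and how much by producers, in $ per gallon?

Consumers bear $4.2 per gallon; producers bear $2.8 per gallon.

Without the tax, 179 − 2P = 3P + 154 gives 5P = 25, so P* = $5 and Q* = 169.
With the tax collected from consumers, demand (in seller-price terms) shifts: Qd = 179 − 2(P + 7).
Solving gives Q = 160.6 with consumers paying $9.2 and producers receiving $2.2 (the $7 wedge).
Burden on consumers: $4.2; on producers: $2.8. (They sum to $7.)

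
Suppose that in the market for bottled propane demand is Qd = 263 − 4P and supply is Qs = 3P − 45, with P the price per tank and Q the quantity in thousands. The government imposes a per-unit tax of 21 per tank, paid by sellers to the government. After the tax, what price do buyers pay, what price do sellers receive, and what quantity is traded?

Buyers pay 53; sellers receive 32; quantity = 51.

Before the tax: set 263 − 4P = 3P − 45 → P* = 44, Q* = 87.
With the tax collected from sellers, supply shifts: Qs = 3(P − 21) − 45.
New equilibrium: buyers pay 53, sellers receive 32, Q = 51. (Wedge: Pb − Ps = 21.)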